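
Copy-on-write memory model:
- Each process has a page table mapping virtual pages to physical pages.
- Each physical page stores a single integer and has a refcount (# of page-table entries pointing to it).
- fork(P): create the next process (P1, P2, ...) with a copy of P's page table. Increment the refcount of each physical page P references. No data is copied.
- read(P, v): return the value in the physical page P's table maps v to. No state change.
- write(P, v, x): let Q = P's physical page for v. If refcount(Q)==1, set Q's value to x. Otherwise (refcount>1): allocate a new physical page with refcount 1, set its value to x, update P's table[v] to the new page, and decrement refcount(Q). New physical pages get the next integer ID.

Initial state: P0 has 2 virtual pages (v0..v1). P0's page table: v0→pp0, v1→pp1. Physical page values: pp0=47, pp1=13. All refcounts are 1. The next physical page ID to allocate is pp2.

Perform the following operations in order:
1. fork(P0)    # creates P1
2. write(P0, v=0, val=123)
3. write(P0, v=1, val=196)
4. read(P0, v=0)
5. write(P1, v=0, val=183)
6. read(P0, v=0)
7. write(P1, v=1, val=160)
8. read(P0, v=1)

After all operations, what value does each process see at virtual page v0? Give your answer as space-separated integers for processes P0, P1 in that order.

Op 1: fork(P0) -> P1. 2 ppages; refcounts: pp0:2 pp1:2
Op 2: write(P0, v0, 123). refcount(pp0)=2>1 -> COPY to pp2. 3 ppages; refcounts: pp0:1 pp1:2 pp2:1
Op 3: write(P0, v1, 196). refcount(pp1)=2>1 -> COPY to pp3. 4 ppages; refcounts: pp0:1 pp1:1 pp2:1 pp3:1
Op 4: read(P0, v0) -> 123. No state change.
Op 5: write(P1, v0, 183). refcount(pp0)=1 -> write in place. 4 ppages; refcounts: pp0:1 pp1:1 pp2:1 pp3:1
Op 6: read(P0, v0) -> 123. No state change.
Op 7: write(P1, v1, 160). refcount(pp1)=1 -> write in place. 4 ppages; refcounts: pp0:1 pp1:1 pp2:1 pp3:1
Op 8: read(P0, v1) -> 196. No state change.
P0: v0 -> pp2 = 123
P1: v0 -> pp0 = 183

Answer: 123 183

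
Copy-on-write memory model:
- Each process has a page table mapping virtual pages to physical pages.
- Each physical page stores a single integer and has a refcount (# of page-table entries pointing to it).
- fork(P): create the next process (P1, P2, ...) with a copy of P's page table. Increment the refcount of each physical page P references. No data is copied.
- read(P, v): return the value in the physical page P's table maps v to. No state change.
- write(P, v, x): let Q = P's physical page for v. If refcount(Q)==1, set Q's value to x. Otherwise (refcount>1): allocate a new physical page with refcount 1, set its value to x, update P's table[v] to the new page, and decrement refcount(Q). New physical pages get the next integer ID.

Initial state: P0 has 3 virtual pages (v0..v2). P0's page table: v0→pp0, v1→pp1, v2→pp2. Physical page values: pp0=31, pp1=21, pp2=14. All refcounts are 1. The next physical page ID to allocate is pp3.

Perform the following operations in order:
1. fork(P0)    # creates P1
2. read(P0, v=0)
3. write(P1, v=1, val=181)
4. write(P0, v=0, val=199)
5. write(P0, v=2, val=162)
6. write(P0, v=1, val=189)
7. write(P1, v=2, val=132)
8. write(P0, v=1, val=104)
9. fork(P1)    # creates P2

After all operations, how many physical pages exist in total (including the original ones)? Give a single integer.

Answer: 6

Derivation:
Op 1: fork(P0) -> P1. 3 ppages; refcounts: pp0:2 pp1:2 pp2:2
Op 2: read(P0, v0) -> 31. No state change.
Op 3: write(P1, v1, 181). refcount(pp1)=2>1 -> COPY to pp3. 4 ppages; refcounts: pp0:2 pp1:1 pp2:2 pp3:1
Op 4: write(P0, v0, 199). refcount(pp0)=2>1 -> COPY to pp4. 5 ppages; refcounts: pp0:1 pp1:1 pp2:2 pp3:1 pp4:1
Op 5: write(P0, v2, 162). refcount(pp2)=2>1 -> COPY to pp5. 6 ppages; refcounts: pp0:1 pp1:1 pp2:1 pp3:1 pp4:1 pp5:1
Op 6: write(P0, v1, 189). refcount(pp1)=1 -> write in place. 6 ppages; refcounts: pp0:1 pp1:1 pp2:1 pp3:1 pp4:1 pp5:1
Op 7: write(P1, v2, 132). refcount(pp2)=1 -> write in place. 6 ppages; refcounts: pp0:1 pp1:1 pp2:1 pp3:1 pp4:1 pp5:1
Op 8: write(P0, v1, 104). refcount(pp1)=1 -> write in place. 6 ppages; refcounts: pp0:1 pp1:1 pp2:1 pp3:1 pp4:1 pp5:1
Op 9: fork(P1) -> P2. 6 ppages; refcounts: pp0:2 pp1:1 pp2:2 pp3:2 pp4:1 pp5:1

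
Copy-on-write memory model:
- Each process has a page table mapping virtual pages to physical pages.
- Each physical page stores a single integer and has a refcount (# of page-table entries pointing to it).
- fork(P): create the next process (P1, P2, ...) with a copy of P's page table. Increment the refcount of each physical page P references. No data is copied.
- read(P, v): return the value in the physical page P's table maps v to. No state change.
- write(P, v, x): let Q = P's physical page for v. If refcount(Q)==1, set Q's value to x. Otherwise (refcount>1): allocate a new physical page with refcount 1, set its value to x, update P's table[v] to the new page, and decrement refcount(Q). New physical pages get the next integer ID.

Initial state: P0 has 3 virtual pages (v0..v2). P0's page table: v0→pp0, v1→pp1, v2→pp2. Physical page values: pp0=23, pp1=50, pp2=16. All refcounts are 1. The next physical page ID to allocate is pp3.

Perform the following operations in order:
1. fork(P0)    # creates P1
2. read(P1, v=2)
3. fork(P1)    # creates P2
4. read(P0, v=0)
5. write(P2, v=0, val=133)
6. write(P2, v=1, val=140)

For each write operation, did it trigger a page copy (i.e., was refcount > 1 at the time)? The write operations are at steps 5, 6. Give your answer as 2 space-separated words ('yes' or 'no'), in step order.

Op 1: fork(P0) -> P1. 3 ppages; refcounts: pp0:2 pp1:2 pp2:2
Op 2: read(P1, v2) -> 16. No state change.
Op 3: fork(P1) -> P2. 3 ppages; refcounts: pp0:3 pp1:3 pp2:3
Op 4: read(P0, v0) -> 23. No state change.
Op 5: write(P2, v0, 133). refcount(pp0)=3>1 -> COPY to pp3. 4 ppages; refcounts: pp0:2 pp1:3 pp2:3 pp3:1
Op 6: write(P2, v1, 140). refcount(pp1)=3>1 -> COPY to pp4. 5 ppages; refcounts: pp0:2 pp1:2 pp2:3 pp3:1 pp4:1

yes yes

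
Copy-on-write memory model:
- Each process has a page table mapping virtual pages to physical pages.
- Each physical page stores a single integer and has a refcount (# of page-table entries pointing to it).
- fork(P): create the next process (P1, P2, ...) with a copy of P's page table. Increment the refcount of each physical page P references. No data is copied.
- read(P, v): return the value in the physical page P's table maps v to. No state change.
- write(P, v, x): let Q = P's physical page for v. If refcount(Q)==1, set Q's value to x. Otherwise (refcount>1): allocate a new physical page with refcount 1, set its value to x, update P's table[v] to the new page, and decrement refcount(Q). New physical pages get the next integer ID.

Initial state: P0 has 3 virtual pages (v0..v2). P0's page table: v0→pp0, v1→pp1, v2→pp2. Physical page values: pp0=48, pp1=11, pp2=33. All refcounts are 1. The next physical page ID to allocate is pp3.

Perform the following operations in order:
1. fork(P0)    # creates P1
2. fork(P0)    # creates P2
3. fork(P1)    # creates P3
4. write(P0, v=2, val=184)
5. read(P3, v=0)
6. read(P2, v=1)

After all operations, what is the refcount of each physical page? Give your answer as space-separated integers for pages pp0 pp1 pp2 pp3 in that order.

Answer: 4 4 3 1

Derivation:
Op 1: fork(P0) -> P1. 3 ppages; refcounts: pp0:2 pp1:2 pp2:2
Op 2: fork(P0) -> P2. 3 ppages; refcounts: pp0:3 pp1:3 pp2:3
Op 3: fork(P1) -> P3. 3 ppages; refcounts: pp0:4 pp1:4 pp2:4
Op 4: write(P0, v2, 184). refcount(pp2)=4>1 -> COPY to pp3. 4 ppages; refcounts: pp0:4 pp1:4 pp2:3 pp3:1
Op 5: read(P3, v0) -> 48. No state change.
Op 6: read(P2, v1) -> 11. No state change.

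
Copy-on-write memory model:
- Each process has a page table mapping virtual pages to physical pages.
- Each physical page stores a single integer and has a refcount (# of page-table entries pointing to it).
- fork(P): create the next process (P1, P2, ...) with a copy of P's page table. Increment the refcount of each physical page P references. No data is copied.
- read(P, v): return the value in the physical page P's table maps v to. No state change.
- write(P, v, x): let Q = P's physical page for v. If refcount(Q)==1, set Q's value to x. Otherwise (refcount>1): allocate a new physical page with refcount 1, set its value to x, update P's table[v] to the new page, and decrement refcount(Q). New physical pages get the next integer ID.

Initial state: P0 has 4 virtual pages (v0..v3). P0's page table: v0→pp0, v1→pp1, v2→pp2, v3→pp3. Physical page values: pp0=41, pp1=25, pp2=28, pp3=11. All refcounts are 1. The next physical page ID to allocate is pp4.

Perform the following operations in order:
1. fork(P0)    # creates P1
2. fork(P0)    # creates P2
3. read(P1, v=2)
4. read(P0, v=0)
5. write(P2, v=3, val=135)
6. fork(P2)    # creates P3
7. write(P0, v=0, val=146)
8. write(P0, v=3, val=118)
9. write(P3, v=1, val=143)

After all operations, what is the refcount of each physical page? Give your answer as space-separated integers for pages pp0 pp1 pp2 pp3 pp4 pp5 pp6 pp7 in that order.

Op 1: fork(P0) -> P1. 4 ppages; refcounts: pp0:2 pp1:2 pp2:2 pp3:2
Op 2: fork(P0) -> P2. 4 ppages; refcounts: pp0:3 pp1:3 pp2:3 pp3:3
Op 3: read(P1, v2) -> 28. No state change.
Op 4: read(P0, v0) -> 41. No state change.
Op 5: write(P2, v3, 135). refcount(pp3)=3>1 -> COPY to pp4. 5 ppages; refcounts: pp0:3 pp1:3 pp2:3 pp3:2 pp4:1
Op 6: fork(P2) -> P3. 5 ppages; refcounts: pp0:4 pp1:4 pp2:4 pp3:2 pp4:2
Op 7: write(P0, v0, 146). refcount(pp0)=4>1 -> COPY to pp5. 6 ppages; refcounts: pp0:3 pp1:4 pp2:4 pp3:2 pp4:2 pp5:1
Op 8: write(P0, v3, 118). refcount(pp3)=2>1 -> COPY to pp6. 7 ppages; refcounts: pp0:3 pp1:4 pp2:4 pp3:1 pp4:2 pp5:1 pp6:1
Op 9: write(P3, v1, 143). refcount(pp1)=4>1 -> COPY to pp7. 8 ppages; refcounts: pp0:3 pp1:3 pp2:4 pp3:1 pp4:2 pp5:1 pp6:1 pp7:1

Answer: 3 3 4 1 2 1 1 1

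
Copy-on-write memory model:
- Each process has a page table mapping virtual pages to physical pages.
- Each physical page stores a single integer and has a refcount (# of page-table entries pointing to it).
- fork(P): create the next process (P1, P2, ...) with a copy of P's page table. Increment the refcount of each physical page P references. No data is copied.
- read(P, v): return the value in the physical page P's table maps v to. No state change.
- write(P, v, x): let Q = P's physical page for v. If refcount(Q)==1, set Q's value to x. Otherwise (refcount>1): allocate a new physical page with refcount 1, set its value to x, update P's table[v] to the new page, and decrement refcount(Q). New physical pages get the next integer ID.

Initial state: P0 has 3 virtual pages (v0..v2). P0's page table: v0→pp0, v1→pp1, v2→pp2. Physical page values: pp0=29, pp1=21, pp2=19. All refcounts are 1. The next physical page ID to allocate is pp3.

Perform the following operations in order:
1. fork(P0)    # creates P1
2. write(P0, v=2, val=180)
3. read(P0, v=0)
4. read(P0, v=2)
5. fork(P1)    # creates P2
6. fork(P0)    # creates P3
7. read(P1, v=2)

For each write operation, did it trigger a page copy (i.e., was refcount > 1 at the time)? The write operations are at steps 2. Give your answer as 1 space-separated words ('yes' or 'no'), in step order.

Op 1: fork(P0) -> P1. 3 ppages; refcounts: pp0:2 pp1:2 pp2:2
Op 2: write(P0, v2, 180). refcount(pp2)=2>1 -> COPY to pp3. 4 ppages; refcounts: pp0:2 pp1:2 pp2:1 pp3:1
Op 3: read(P0, v0) -> 29. No state change.
Op 4: read(P0, v2) -> 180. No state change.
Op 5: fork(P1) -> P2. 4 ppages; refcounts: pp0:3 pp1:3 pp2:2 pp3:1
Op 6: fork(P0) -> P3. 4 ppages; refcounts: pp0:4 pp1:4 pp2:2 pp3:2
Op 7: read(P1, v2) -> 19. No state change.

yes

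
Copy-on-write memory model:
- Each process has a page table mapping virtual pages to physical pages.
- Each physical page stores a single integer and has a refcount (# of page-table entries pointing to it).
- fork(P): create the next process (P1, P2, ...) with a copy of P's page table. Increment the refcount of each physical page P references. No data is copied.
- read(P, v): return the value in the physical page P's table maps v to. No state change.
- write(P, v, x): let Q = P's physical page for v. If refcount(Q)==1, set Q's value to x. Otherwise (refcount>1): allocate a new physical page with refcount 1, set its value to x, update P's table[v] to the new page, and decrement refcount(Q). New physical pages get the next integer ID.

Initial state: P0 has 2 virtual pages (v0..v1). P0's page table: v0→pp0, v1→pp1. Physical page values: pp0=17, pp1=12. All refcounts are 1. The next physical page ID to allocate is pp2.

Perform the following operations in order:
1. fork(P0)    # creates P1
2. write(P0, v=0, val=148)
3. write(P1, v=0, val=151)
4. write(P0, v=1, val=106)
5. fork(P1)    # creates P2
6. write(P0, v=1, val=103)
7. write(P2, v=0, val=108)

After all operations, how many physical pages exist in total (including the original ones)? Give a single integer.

Answer: 5

Derivation:
Op 1: fork(P0) -> P1. 2 ppages; refcounts: pp0:2 pp1:2
Op 2: write(P0, v0, 148). refcount(pp0)=2>1 -> COPY to pp2. 3 ppages; refcounts: pp0:1 pp1:2 pp2:1
Op 3: write(P1, v0, 151). refcount(pp0)=1 -> write in place. 3 ppages; refcounts: pp0:1 pp1:2 pp2:1
Op 4: write(P0, v1, 106). refcount(pp1)=2>1 -> COPY to pp3. 4 ppages; refcounts: pp0:1 pp1:1 pp2:1 pp3:1
Op 5: fork(P1) -> P2. 4 ppages; refcounts: pp0:2 pp1:2 pp2:1 pp3:1
Op 6: write(P0, v1, 103). refcount(pp3)=1 -> write in place. 4 ppages; refcounts: pp0:2 pp1:2 pp2:1 pp3:1
Op 7: write(P2, v0, 108). refcount(pp0)=2>1 -> COPY to pp4. 5 ppages; refcounts: pp0:1 pp1:2 pp2:1 pp3:1 pp4:1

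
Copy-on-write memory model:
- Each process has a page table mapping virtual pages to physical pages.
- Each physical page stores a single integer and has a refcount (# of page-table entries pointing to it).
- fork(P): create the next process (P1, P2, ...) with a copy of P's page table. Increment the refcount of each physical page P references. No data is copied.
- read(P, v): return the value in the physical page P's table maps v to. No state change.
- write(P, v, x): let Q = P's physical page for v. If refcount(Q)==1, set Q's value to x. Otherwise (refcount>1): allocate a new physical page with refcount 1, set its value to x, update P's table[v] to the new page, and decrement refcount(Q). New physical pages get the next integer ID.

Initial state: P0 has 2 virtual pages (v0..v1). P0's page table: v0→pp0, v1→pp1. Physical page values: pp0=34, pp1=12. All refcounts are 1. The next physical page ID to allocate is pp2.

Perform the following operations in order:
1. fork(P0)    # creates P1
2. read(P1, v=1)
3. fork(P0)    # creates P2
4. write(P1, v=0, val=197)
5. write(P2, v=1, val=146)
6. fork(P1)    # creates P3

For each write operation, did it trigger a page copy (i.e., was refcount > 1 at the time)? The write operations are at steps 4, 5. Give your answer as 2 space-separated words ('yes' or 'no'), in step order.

Op 1: fork(P0) -> P1. 2 ppages; refcounts: pp0:2 pp1:2
Op 2: read(P1, v1) -> 12. No state change.
Op 3: fork(P0) -> P2. 2 ppages; refcounts: pp0:3 pp1:3
Op 4: write(P1, v0, 197). refcount(pp0)=3>1 -> COPY to pp2. 3 ppages; refcounts: pp0:2 pp1:3 pp2:1
Op 5: write(P2, v1, 146). refcount(pp1)=3>1 -> COPY to pp3. 4 ppages; refcounts: pp0:2 pp1:2 pp2:1 pp3:1
Op 6: fork(P1) -> P3. 4 ppages; refcounts: pp0:2 pp1:3 pp2:2 pp3:1

yes yes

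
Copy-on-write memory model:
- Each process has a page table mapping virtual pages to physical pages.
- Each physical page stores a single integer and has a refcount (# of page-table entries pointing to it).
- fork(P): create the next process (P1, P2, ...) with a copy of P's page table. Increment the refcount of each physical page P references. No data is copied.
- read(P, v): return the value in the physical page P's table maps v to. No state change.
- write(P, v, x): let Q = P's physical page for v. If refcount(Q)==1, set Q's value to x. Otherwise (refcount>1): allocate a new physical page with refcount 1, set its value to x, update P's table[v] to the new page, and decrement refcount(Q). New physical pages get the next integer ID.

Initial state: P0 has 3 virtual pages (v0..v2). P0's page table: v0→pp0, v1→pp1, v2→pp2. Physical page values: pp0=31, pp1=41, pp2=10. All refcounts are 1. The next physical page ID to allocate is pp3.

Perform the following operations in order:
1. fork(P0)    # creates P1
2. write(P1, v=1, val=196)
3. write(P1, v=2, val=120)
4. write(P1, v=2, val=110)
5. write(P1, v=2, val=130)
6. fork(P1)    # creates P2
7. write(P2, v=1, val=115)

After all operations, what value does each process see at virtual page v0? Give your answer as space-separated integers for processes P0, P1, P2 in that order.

Op 1: fork(P0) -> P1. 3 ppages; refcounts: pp0:2 pp1:2 pp2:2
Op 2: write(P1, v1, 196). refcount(pp1)=2>1 -> COPY to pp3. 4 ppages; refcounts: pp0:2 pp1:1 pp2:2 pp3:1
Op 3: write(P1, v2, 120). refcount(pp2)=2>1 -> COPY to pp4. 5 ppages; refcounts: pp0:2 pp1:1 pp2:1 pp3:1 pp4:1
Op 4: write(P1, v2, 110). refcount(pp4)=1 -> write in place. 5 ppages; refcounts: pp0:2 pp1:1 pp2:1 pp3:1 pp4:1
Op 5: write(P1, v2, 130). refcount(pp4)=1 -> write in place. 5 ppages; refcounts: pp0:2 pp1:1 pp2:1 pp3:1 pp4:1
Op 6: fork(P1) -> P2. 5 ppages; refcounts: pp0:3 pp1:1 pp2:1 pp3:2 pp4:2
Op 7: write(P2, v1, 115). refcount(pp3)=2>1 -> COPY to pp5. 6 ppages; refcounts: pp0:3 pp1:1 pp2:1 pp3:1 pp4:2 pp5:1
P0: v0 -> pp0 = 31
P1: v0 -> pp0 = 31
P2: v0 -> pp0 = 31

Answer: 31 31 31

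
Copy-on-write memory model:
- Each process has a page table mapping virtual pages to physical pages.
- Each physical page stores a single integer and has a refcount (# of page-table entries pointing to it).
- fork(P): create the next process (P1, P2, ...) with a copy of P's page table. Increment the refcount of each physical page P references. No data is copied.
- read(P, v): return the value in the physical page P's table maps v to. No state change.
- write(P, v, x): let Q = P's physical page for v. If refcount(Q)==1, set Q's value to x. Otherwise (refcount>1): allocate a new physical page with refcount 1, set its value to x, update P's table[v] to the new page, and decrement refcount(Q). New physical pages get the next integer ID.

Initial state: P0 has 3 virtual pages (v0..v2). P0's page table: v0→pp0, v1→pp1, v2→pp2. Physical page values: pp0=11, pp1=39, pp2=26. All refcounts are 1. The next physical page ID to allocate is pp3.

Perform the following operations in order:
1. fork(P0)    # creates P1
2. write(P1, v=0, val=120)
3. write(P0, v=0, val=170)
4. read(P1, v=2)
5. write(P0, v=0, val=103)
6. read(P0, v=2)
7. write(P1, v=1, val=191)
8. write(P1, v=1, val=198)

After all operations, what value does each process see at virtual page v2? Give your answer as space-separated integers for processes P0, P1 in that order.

Answer: 26 26

Derivation:
Op 1: fork(P0) -> P1. 3 ppages; refcounts: pp0:2 pp1:2 pp2:2
Op 2: write(P1, v0, 120). refcount(pp0)=2>1 -> COPY to pp3. 4 ppages; refcounts: pp0:1 pp1:2 pp2:2 pp3:1
Op 3: write(P0, v0, 170). refcount(pp0)=1 -> write in place. 4 ppages; refcounts: pp0:1 pp1:2 pp2:2 pp3:1
Op 4: read(P1, v2) -> 26. No state change.
Op 5: write(P0, v0, 103). refcount(pp0)=1 -> write in place. 4 ppages; refcounts: pp0:1 pp1:2 pp2:2 pp3:1
Op 6: read(P0, v2) -> 26. No state change.
Op 7: write(P1, v1, 191). refcount(pp1)=2>1 -> COPY to pp4. 5 ppages; refcounts: pp0:1 pp1:1 pp2:2 pp3:1 pp4:1
Op 8: write(P1, v1, 198). refcount(pp4)=1 -> write in place. 5 ppages; refcounts: pp0:1 pp1:1 pp2:2 pp3:1 pp4:1
P0: v2 -> pp2 = 26
P1: v2 -> pp2 = 26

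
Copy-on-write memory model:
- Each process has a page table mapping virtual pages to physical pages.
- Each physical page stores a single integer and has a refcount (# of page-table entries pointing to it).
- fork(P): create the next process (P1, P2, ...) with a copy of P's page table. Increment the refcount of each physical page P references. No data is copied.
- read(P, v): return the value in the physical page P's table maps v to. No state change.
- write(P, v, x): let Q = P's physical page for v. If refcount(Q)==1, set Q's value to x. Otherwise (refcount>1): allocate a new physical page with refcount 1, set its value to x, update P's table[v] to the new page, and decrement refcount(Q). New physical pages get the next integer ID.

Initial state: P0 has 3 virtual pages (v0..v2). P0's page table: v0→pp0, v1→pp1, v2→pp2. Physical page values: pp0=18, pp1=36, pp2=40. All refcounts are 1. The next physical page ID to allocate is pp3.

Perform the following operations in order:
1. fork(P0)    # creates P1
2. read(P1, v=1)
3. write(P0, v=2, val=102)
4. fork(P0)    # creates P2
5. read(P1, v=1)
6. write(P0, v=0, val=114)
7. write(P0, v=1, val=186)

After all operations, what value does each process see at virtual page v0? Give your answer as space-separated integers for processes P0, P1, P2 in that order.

Op 1: fork(P0) -> P1. 3 ppages; refcounts: pp0:2 pp1:2 pp2:2
Op 2: read(P1, v1) -> 36. No state change.
Op 3: write(P0, v2, 102). refcount(pp2)=2>1 -> COPY to pp3. 4 ppages; refcounts: pp0:2 pp1:2 pp2:1 pp3:1
Op 4: fork(P0) -> P2. 4 ppages; refcounts: pp0:3 pp1:3 pp2:1 pp3:2
Op 5: read(P1, v1) -> 36. No state change.
Op 6: write(P0, v0, 114). refcount(pp0)=3>1 -> COPY to pp4. 5 ppages; refcounts: pp0:2 pp1:3 pp2:1 pp3:2 pp4:1
Op 7: write(P0, v1, 186). refcount(pp1)=3>1 -> COPY to pp5. 6 ppages; refcounts: pp0:2 pp1:2 pp2:1 pp3:2 pp4:1 pp5:1
P0: v0 -> pp4 = 114
P1: v0 -> pp0 = 18
P2: v0 -> pp0 = 18

Answer: 114 18 18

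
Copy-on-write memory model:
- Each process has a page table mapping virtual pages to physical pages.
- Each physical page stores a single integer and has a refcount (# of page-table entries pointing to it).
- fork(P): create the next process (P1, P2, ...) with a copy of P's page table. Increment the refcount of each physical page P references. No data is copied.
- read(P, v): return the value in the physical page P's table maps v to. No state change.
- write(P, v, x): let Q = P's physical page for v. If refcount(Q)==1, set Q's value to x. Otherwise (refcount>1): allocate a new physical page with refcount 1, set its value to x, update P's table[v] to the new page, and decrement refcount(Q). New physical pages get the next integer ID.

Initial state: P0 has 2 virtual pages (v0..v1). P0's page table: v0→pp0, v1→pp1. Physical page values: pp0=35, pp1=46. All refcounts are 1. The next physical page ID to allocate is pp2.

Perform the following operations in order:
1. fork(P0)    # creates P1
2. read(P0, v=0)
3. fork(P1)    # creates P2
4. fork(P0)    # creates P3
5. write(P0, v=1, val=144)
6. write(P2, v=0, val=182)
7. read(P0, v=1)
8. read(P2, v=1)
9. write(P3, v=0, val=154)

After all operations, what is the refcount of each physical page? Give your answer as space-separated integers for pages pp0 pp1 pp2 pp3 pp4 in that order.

Answer: 2 3 1 1 1

Derivation:
Op 1: fork(P0) -> P1. 2 ppages; refcounts: pp0:2 pp1:2
Op 2: read(P0, v0) -> 35. No state change.
Op 3: fork(P1) -> P2. 2 ppages; refcounts: pp0:3 pp1:3
Op 4: fork(P0) -> P3. 2 ppages; refcounts: pp0:4 pp1:4
Op 5: write(P0, v1, 144). refcount(pp1)=4>1 -> COPY to pp2. 3 ppages; refcounts: pp0:4 pp1:3 pp2:1
Op 6: write(P2, v0, 182). refcount(pp0)=4>1 -> COPY to pp3. 4 ppages; refcounts: pp0:3 pp1:3 pp2:1 pp3:1
Op 7: read(P0, v1) -> 144. No state change.
Op 8: read(P2, v1) -> 46. No state change.
Op 9: write(P3, v0, 154). refcount(pp0)=3>1 -> COPY to pp4. 5 ppages; refcounts: pp0:2 pp1:3 pp2:1 pp3:1 pp4:1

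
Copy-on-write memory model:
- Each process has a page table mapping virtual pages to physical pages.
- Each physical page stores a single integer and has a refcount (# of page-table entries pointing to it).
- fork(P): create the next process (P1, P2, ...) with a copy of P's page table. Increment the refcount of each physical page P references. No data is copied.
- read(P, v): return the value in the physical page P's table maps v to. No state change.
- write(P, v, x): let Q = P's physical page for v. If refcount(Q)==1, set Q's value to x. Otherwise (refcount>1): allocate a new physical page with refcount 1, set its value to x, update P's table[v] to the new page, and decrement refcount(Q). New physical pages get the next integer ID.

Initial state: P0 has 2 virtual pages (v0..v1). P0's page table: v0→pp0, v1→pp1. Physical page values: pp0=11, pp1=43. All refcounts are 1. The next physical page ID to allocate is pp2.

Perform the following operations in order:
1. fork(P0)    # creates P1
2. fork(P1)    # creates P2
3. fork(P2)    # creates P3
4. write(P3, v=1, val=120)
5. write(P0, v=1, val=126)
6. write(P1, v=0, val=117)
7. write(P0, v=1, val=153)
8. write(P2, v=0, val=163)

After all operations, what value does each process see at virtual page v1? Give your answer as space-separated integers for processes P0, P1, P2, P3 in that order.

Op 1: fork(P0) -> P1. 2 ppages; refcounts: pp0:2 pp1:2
Op 2: fork(P1) -> P2. 2 ppages; refcounts: pp0:3 pp1:3
Op 3: fork(P2) -> P3. 2 ppages; refcounts: pp0:4 pp1:4
Op 4: write(P3, v1, 120). refcount(pp1)=4>1 -> COPY to pp2. 3 ppages; refcounts: pp0:4 pp1:3 pp2:1
Op 5: write(P0, v1, 126). refcount(pp1)=3>1 -> COPY to pp3. 4 ppages; refcounts: pp0:4 pp1:2 pp2:1 pp3:1
Op 6: write(P1, v0, 117). refcount(pp0)=4>1 -> COPY to pp4. 5 ppages; refcounts: pp0:3 pp1:2 pp2:1 pp3:1 pp4:1
Op 7: write(P0, v1, 153). refcount(pp3)=1 -> write in place. 5 ppages; refcounts: pp0:3 pp1:2 pp2:1 pp3:1 pp4:1
Op 8: write(P2, v0, 163). refcount(pp0)=3>1 -> COPY to pp5. 6 ppages; refcounts: pp0:2 pp1:2 pp2:1 pp3:1 pp4:1 pp5:1
P0: v1 -> pp3 = 153
P1: v1 -> pp1 = 43
P2: v1 -> pp1 = 43
P3: v1 -> pp2 = 120

Answer: 153 43 43 120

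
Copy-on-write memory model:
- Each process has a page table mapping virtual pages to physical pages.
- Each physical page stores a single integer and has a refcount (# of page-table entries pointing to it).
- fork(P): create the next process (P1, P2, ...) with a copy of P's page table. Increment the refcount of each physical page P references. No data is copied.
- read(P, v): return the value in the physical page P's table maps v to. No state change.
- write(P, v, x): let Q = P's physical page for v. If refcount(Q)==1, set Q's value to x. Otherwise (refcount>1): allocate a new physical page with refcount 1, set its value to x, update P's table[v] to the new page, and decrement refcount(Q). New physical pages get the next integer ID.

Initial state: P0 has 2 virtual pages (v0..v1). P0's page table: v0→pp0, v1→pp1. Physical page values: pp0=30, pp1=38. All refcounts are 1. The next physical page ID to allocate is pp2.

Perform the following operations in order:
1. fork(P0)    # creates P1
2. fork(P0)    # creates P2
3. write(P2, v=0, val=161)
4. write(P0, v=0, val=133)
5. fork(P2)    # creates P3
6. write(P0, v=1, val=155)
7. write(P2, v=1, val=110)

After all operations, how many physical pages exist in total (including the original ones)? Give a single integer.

Answer: 6

Derivation:
Op 1: fork(P0) -> P1. 2 ppages; refcounts: pp0:2 pp1:2
Op 2: fork(P0) -> P2. 2 ppages; refcounts: pp0:3 pp1:3
Op 3: write(P2, v0, 161). refcount(pp0)=3>1 -> COPY to pp2. 3 ppages; refcounts: pp0:2 pp1:3 pp2:1
Op 4: write(P0, v0, 133). refcount(pp0)=2>1 -> COPY to pp3. 4 ppages; refcounts: pp0:1 pp1:3 pp2:1 pp3:1
Op 5: fork(P2) -> P3. 4 ppages; refcounts: pp0:1 pp1:4 pp2:2 pp3:1
Op 6: write(P0, v1, 155). refcount(pp1)=4>1 -> COPY to pp4. 5 ppages; refcounts: pp0:1 pp1:3 pp2:2 pp3:1 pp4:1
Op 7: write(P2, v1, 110). refcount(pp1)=3>1 -> COPY to pp5. 6 ppages; refcounts: pp0:1 pp1:2 pp2:2 pp3:1 pp4:1 pp5:1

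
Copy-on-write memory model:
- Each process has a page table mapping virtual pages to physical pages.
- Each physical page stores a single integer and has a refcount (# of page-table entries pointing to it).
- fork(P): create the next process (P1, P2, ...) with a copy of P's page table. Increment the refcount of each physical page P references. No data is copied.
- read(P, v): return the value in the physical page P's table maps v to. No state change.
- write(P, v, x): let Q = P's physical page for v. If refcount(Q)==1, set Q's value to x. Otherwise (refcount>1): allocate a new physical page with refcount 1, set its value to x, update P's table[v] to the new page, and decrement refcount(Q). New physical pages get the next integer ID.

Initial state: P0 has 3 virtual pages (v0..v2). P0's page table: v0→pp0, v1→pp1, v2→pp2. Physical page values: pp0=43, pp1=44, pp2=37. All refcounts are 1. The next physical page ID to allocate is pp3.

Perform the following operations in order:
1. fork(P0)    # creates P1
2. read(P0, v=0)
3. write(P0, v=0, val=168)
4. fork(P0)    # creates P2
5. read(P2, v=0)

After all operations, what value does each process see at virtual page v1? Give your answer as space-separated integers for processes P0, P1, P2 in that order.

Answer: 44 44 44

Derivation:
Op 1: fork(P0) -> P1. 3 ppages; refcounts: pp0:2 pp1:2 pp2:2
Op 2: read(P0, v0) -> 43. No state change.
Op 3: write(P0, v0, 168). refcount(pp0)=2>1 -> COPY to pp3. 4 ppages; refcounts: pp0:1 pp1:2 pp2:2 pp3:1
Op 4: fork(P0) -> P2. 4 ppages; refcounts: pp0:1 pp1:3 pp2:3 pp3:2
Op 5: read(P2, v0) -> 168. No state change.
P0: v1 -> pp1 = 44
P1: v1 -> pp1 = 44
P2: v1 -> pp1 = 44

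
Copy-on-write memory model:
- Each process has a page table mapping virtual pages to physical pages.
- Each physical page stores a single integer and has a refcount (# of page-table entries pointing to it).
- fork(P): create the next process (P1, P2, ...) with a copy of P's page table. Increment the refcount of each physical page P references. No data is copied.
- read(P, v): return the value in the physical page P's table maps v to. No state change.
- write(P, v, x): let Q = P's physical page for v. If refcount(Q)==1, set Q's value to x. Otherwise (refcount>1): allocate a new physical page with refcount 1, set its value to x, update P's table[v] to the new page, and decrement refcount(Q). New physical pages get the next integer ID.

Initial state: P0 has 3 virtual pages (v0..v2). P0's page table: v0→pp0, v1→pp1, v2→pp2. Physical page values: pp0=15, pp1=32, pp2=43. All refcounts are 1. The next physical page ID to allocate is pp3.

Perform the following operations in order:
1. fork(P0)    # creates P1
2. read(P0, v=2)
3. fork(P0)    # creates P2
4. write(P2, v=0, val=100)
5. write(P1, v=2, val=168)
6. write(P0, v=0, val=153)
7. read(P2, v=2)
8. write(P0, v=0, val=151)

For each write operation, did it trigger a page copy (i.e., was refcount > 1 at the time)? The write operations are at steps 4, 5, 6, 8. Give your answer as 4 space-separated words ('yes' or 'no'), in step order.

Op 1: fork(P0) -> P1. 3 ppages; refcounts: pp0:2 pp1:2 pp2:2
Op 2: read(P0, v2) -> 43. No state change.
Op 3: fork(P0) -> P2. 3 ppages; refcounts: pp0:3 pp1:3 pp2:3
Op 4: write(P2, v0, 100). refcount(pp0)=3>1 -> COPY to pp3. 4 ppages; refcounts: pp0:2 pp1:3 pp2:3 pp3:1
Op 5: write(P1, v2, 168). refcount(pp2)=3>1 -> COPY to pp4. 5 ppages; refcounts: pp0:2 pp1:3 pp2:2 pp3:1 pp4:1
Op 6: write(P0, v0, 153). refcount(pp0)=2>1 -> COPY to pp5. 6 ppages; refcounts: pp0:1 pp1:3 pp2:2 pp3:1 pp4:1 pp5:1
Op 7: read(P2, v2) -> 43. No state change.
Op 8: write(P0, v0, 151). refcount(pp5)=1 -> write in place. 6 ppages; refcounts: pp0:1 pp1:3 pp2:2 pp3:1 pp4:1 pp5:1

yes yes yes no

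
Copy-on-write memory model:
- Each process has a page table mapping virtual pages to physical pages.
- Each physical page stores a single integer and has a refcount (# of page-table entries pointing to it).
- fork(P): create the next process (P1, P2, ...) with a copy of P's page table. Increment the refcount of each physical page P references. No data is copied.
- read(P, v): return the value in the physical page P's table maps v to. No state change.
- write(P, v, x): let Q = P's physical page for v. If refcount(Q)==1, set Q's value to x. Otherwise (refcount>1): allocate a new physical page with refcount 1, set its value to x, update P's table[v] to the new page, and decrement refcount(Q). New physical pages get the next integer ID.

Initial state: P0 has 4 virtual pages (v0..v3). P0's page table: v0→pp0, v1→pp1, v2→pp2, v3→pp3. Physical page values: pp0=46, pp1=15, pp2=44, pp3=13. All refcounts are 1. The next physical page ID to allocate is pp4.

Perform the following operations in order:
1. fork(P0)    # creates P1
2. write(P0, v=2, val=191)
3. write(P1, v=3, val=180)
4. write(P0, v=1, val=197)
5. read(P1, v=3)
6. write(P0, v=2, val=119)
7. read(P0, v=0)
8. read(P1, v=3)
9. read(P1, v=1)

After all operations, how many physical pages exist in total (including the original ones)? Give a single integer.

Answer: 7

Derivation:
Op 1: fork(P0) -> P1. 4 ppages; refcounts: pp0:2 pp1:2 pp2:2 pp3:2
Op 2: write(P0, v2, 191). refcount(pp2)=2>1 -> COPY to pp4. 5 ppages; refcounts: pp0:2 pp1:2 pp2:1 pp3:2 pp4:1
Op 3: write(P1, v3, 180). refcount(pp3)=2>1 -> COPY to pp5. 6 ppages; refcounts: pp0:2 pp1:2 pp2:1 pp3:1 pp4:1 pp5:1
Op 4: write(P0, v1, 197). refcount(pp1)=2>1 -> COPY to pp6. 7 ppages; refcounts: pp0:2 pp1:1 pp2:1 pp3:1 pp4:1 pp5:1 pp6:1
Op 5: read(P1, v3) -> 180. No state change.
Op 6: write(P0, v2, 119). refcount(pp4)=1 -> write in place. 7 ppages; refcounts: pp0:2 pp1:1 pp2:1 pp3:1 pp4:1 pp5:1 pp6:1
Op 7: read(P0, v0) -> 46. No state change.
Op 8: read(P1, v3) -> 180. No state change.
Op 9: read(P1, v1) -> 15. No state change.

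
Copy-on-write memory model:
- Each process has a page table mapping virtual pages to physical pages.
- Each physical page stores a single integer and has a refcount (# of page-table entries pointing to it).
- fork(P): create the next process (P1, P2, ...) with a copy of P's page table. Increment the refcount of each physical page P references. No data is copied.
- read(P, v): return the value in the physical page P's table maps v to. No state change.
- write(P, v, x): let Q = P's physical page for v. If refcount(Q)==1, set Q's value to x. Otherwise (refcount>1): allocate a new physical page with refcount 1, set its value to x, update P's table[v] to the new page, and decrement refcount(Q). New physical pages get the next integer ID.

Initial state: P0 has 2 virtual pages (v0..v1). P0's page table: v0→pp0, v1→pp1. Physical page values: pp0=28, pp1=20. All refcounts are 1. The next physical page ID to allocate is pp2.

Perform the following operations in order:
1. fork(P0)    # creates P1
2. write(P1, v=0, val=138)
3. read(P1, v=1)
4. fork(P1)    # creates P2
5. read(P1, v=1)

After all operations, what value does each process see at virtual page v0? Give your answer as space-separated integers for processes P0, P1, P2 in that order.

Op 1: fork(P0) -> P1. 2 ppages; refcounts: pp0:2 pp1:2
Op 2: write(P1, v0, 138). refcount(pp0)=2>1 -> COPY to pp2. 3 ppages; refcounts: pp0:1 pp1:2 pp2:1
Op 3: read(P1, v1) -> 20. No state change.
Op 4: fork(P1) -> P2. 3 ppages; refcounts: pp0:1 pp1:3 pp2:2
Op 5: read(P1, v1) -> 20. No state change.
P0: v0 -> pp0 = 28
P1: v0 -> pp2 = 138
P2: v0 -> pp2 = 138

Answer: 28 138 138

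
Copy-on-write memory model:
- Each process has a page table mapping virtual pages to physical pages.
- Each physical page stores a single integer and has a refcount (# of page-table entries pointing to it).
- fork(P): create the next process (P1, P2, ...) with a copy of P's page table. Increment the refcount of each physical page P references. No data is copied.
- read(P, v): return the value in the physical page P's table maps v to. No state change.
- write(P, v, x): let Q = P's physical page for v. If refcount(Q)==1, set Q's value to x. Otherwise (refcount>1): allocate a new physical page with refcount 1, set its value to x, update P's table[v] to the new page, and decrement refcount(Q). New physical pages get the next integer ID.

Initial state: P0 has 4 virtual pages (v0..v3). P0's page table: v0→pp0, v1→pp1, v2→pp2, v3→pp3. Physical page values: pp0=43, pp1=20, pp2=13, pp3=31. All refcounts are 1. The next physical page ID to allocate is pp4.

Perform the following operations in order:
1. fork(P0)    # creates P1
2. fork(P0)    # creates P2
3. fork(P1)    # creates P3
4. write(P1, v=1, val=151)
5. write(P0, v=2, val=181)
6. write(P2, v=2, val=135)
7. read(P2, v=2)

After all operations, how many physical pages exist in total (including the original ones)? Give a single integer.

Answer: 7

Derivation:
Op 1: fork(P0) -> P1. 4 ppages; refcounts: pp0:2 pp1:2 pp2:2 pp3:2
Op 2: fork(P0) -> P2. 4 ppages; refcounts: pp0:3 pp1:3 pp2:3 pp3:3
Op 3: fork(P1) -> P3. 4 ppages; refcounts: pp0:4 pp1:4 pp2:4 pp3:4
Op 4: write(P1, v1, 151). refcount(pp1)=4>1 -> COPY to pp4. 5 ppages; refcounts: pp0:4 pp1:3 pp2:4 pp3:4 pp4:1
Op 5: write(P0, v2, 181). refcount(pp2)=4>1 -> COPY to pp5. 6 ppages; refcounts: pp0:4 pp1:3 pp2:3 pp3:4 pp4:1 pp5:1
Op 6: write(P2, v2, 135). refcount(pp2)=3>1 -> COPY to pp6. 7 ppages; refcounts: pp0:4 pp1:3 pp2:2 pp3:4 pp4:1 pp5:1 pp6:1
Op 7: read(P2, v2) -> 135. No state change.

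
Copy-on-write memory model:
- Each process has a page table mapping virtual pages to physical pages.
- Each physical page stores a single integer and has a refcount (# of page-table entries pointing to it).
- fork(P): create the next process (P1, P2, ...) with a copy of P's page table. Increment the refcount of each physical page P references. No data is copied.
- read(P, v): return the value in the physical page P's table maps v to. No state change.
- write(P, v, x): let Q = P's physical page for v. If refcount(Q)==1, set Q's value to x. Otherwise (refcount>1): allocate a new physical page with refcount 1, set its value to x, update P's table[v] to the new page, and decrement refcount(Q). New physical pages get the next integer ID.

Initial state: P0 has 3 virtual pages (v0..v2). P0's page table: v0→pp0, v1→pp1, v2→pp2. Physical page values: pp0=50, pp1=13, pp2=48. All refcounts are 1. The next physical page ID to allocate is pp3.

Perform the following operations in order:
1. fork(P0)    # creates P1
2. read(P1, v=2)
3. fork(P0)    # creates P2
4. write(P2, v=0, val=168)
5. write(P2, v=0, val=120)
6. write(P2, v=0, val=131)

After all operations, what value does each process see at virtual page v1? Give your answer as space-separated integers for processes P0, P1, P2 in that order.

Op 1: fork(P0) -> P1. 3 ppages; refcounts: pp0:2 pp1:2 pp2:2
Op 2: read(P1, v2) -> 48. No state change.
Op 3: fork(P0) -> P2. 3 ppages; refcounts: pp0:3 pp1:3 pp2:3
Op 4: write(P2, v0, 168). refcount(pp0)=3>1 -> COPY to pp3. 4 ppages; refcounts: pp0:2 pp1:3 pp2:3 pp3:1
Op 5: write(P2, v0, 120). refcount(pp3)=1 -> write in place. 4 ppages; refcounts: pp0:2 pp1:3 pp2:3 pp3:1
Op 6: write(P2, v0, 131). refcount(pp3)=1 -> write in place. 4 ppages; refcounts: pp0:2 pp1:3 pp2:3 pp3:1
P0: v1 -> pp1 = 13
P1: v1 -> pp1 = 13
P2: v1 -> pp1 = 13

Answer: 13 13 13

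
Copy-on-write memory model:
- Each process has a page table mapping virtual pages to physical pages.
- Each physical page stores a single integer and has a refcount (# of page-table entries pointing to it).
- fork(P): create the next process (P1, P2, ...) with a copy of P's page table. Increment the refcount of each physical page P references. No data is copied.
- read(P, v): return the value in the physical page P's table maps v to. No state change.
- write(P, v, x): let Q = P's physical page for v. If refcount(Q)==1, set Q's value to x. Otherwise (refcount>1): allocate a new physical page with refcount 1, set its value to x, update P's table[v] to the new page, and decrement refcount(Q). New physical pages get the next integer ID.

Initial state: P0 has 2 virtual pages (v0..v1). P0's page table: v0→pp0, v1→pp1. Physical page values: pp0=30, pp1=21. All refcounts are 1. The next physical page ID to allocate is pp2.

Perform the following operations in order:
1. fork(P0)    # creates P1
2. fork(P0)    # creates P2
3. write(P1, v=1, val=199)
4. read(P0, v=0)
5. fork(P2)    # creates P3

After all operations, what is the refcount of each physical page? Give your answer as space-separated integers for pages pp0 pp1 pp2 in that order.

Op 1: fork(P0) -> P1. 2 ppages; refcounts: pp0:2 pp1:2
Op 2: fork(P0) -> P2. 2 ppages; refcounts: pp0:3 pp1:3
Op 3: write(P1, v1, 199). refcount(pp1)=3>1 -> COPY to pp2. 3 ppages; refcounts: pp0:3 pp1:2 pp2:1
Op 4: read(P0, v0) -> 30. No state change.
Op 5: fork(P2) -> P3. 3 ppages; refcounts: pp0:4 pp1:3 pp2:1

Answer: 4 3 1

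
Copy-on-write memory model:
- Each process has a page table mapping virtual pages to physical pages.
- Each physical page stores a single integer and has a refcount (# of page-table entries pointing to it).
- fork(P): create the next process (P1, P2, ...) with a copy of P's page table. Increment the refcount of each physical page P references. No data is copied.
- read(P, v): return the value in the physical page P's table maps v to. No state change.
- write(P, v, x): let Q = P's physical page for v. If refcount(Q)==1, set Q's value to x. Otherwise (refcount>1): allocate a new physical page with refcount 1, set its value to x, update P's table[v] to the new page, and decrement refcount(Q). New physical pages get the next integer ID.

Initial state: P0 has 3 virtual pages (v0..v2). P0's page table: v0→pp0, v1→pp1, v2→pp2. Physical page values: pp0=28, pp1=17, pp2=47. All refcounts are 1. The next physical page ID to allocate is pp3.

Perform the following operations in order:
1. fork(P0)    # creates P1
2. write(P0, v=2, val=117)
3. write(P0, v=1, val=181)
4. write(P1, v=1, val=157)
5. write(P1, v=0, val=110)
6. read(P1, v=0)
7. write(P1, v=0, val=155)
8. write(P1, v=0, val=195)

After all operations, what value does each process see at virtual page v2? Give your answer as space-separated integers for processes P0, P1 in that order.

Op 1: fork(P0) -> P1. 3 ppages; refcounts: pp0:2 pp1:2 pp2:2
Op 2: write(P0, v2, 117). refcount(pp2)=2>1 -> COPY to pp3. 4 ppages; refcounts: pp0:2 pp1:2 pp2:1 pp3:1
Op 3: write(P0, v1, 181). refcount(pp1)=2>1 -> COPY to pp4. 5 ppages; refcounts: pp0:2 pp1:1 pp2:1 pp3:1 pp4:1
Op 4: write(P1, v1, 157). refcount(pp1)=1 -> write in place. 5 ppages; refcounts: pp0:2 pp1:1 pp2:1 pp3:1 pp4:1
Op 5: write(P1, v0, 110). refcount(pp0)=2>1 -> COPY to pp5. 6 ppages; refcounts: pp0:1 pp1:1 pp2:1 pp3:1 pp4:1 pp5:1
Op 6: read(P1, v0) -> 110. No state change.
Op 7: write(P1, v0, 155). refcount(pp5)=1 -> write in place. 6 ppages; refcounts: pp0:1 pp1:1 pp2:1 pp3:1 pp4:1 pp5:1
Op 8: write(P1, v0, 195). refcount(pp5)=1 -> write in place. 6 ppages; refcounts: pp0:1 pp1:1 pp2:1 pp3:1 pp4:1 pp5:1
P0: v2 -> pp3 = 117
P1: v2 -> pp2 = 47

Answer: 117 47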